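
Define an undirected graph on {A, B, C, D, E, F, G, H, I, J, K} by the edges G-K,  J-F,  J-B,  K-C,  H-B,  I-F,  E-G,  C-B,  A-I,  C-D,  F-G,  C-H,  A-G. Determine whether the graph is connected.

Yes

A breadth-first search from A visits A, G, I, K, F, E, C, J, H, B, D — all 11 vertices — so the graph is connected.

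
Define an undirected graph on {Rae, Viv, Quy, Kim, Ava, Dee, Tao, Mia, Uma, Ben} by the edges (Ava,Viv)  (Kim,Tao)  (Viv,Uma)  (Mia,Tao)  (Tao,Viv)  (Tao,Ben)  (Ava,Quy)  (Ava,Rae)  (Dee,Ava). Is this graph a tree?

The graph has 10 vertices and 9 edges.
It is connected with exactly 9 edges, hence acyclic — it is a tree.

Yes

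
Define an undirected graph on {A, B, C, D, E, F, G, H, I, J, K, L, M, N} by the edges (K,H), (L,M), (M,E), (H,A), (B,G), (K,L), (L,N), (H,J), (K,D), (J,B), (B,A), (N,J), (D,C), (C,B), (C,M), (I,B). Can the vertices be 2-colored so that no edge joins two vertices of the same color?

The cycle L-K-H-J-N-L has length 5, which is odd, so the graph is not bipartite.

No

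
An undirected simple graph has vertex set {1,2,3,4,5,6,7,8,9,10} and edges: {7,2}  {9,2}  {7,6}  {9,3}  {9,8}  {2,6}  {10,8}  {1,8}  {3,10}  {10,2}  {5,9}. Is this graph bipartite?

6-7-2-6 is an odd cycle (length 3), and a bipartite graph can contain only even cycles.

No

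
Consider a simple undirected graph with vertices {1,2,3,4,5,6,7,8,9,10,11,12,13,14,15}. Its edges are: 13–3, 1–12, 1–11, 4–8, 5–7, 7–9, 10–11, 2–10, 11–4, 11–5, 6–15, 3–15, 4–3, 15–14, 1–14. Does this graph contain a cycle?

The graph has 15 vertices, 15 edges, and 1 connected component.
Since 15 > 15 - 1, a cycle must exist; for instance 1-11-4-3-15-14-1.

Yes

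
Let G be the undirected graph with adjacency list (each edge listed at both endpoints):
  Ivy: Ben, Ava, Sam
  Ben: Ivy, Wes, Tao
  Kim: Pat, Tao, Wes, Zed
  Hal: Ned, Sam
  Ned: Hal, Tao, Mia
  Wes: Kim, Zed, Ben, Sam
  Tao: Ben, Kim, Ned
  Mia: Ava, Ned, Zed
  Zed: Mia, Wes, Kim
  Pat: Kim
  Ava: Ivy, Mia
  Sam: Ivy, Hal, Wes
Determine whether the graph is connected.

Yes

Starting from Ivy and exploring outward reaches every vertex (Ivy, Ava, Sam, Ben, Mia, Hal, Wes, Tao, Ned, Zed, Kim, Pat); the graph is connected.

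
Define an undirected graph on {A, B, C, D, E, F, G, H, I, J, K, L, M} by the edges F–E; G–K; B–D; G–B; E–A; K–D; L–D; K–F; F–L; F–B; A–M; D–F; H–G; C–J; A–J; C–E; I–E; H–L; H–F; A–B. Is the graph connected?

Starting from A and exploring outward reaches every vertex (A, E, J, B, M, F, I, C, G, D, K, L, H); the graph is connected.

Yes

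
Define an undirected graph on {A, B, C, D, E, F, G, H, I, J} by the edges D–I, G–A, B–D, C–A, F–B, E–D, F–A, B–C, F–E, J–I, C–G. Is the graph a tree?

The graph has 10 vertices and 11 edges.
It splits into 2 components, so it cannot be a tree.

No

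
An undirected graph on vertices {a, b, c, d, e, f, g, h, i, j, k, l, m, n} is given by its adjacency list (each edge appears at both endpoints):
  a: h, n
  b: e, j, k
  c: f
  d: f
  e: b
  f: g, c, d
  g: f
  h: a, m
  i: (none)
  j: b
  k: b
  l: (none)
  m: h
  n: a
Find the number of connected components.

Component: {i}
Component: {l}
Component: {a, h, m, n}
Component: {b, e, j, k}
Component: {c, d, f, g}

5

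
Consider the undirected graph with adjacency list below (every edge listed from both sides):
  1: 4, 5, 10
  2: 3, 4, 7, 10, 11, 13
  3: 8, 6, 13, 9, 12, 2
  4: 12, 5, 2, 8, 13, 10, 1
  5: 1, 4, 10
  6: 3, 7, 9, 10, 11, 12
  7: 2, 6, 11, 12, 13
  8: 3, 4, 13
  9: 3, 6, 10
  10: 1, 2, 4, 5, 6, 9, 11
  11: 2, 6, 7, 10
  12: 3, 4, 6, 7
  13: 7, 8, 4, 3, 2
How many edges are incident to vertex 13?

Neighbors of 13: 2, 3, 4, 7, 8.

5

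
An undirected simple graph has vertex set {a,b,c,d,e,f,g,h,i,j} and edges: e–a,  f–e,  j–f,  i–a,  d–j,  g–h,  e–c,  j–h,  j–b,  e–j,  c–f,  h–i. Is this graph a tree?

No

The graph has 10 vertices and 12 edges.
A tree on 10 vertices has exactly 9 edges; this graph has 12, so it contains a cycle and is not a tree.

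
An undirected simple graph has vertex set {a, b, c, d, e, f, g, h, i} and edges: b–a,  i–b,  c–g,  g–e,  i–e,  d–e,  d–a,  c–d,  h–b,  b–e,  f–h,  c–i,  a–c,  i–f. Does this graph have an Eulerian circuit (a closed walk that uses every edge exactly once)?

No

Degrees: a:3, b:4, c:4, d:3, e:4, f:2, g:2, h:2, i:4
a, d have odd degree; an Eulerian circuit needs every degree to be even, so none exists.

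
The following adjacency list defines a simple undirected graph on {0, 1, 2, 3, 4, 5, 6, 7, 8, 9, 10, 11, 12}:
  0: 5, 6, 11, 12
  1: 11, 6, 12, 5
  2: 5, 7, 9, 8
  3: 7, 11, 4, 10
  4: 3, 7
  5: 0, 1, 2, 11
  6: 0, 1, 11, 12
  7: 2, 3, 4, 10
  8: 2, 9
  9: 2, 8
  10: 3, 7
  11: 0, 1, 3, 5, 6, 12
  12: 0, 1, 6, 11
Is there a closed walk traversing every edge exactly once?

Yes

Degrees: 0:4, 1:4, 2:4, 3:4, 4:2, 5:4, 6:4, 7:4, 8:2, 9:2, 10:2, 11:6, 12:4
All degrees are even and the non-isolated vertices are connected — an Eulerian circuit exists.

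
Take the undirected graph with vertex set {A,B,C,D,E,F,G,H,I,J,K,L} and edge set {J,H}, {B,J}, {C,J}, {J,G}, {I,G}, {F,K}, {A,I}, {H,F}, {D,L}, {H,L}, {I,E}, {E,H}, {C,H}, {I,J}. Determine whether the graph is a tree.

No

|V| = 12, |E| = 14.
Connected but with 14 > 11 edges, so it has a cycle and is not a tree.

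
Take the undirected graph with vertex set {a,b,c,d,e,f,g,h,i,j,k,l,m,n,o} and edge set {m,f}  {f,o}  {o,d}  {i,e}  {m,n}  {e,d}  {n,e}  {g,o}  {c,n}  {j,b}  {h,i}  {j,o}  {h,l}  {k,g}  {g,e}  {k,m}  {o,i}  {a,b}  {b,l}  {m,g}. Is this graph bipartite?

The cycle g-k-m-g has length 3, which is odd, so the graph is not bipartite.

No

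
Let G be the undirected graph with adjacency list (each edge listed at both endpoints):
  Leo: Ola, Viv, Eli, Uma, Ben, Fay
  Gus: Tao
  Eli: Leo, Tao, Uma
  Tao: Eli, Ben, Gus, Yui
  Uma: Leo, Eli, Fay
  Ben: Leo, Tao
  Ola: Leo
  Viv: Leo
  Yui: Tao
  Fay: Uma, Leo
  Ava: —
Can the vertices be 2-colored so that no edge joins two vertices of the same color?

No

The cycle Leo-Uma-Fay-Leo has length 3, which is odd, so the graph is not bipartite.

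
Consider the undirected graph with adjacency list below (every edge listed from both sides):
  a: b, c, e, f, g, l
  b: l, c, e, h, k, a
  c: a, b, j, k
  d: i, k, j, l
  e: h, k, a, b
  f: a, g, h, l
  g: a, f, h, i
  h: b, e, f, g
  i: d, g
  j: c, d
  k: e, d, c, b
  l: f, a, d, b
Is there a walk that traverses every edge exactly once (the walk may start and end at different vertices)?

Yes

Degrees: a:6, b:6, c:4, d:4, e:4, f:4, g:4, h:4, i:2, j:2, k:4, l:4
Odd-degree vertices: none (0 total).
With 0 odd-degree vertices and all edges in one connected piece, an Eulerian trail exists.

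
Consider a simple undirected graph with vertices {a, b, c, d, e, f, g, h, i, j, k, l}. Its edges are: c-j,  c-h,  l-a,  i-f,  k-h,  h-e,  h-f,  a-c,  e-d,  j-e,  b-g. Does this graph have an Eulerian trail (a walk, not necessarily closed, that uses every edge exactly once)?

Degrees: a:2, b:1, c:3, d:1, e:3, f:2, g:1, h:4, i:1, j:2, k:1, l:1
Odd-degree vertices: b, c, d, e, g, i, k, l (8 total).
With 8 odd-degree vertices (more than two), no single trail can use every edge.

No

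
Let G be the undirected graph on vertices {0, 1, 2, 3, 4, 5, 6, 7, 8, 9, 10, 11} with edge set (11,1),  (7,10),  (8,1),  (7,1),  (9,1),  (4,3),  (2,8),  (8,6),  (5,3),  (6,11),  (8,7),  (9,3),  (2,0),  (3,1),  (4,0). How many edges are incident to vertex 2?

Neighbors of 2: 0, 8.

2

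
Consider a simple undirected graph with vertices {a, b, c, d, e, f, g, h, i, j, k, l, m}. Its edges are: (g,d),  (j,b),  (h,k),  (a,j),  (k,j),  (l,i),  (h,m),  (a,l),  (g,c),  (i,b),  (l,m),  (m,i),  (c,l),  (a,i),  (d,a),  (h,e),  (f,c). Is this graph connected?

A breadth-first search from a visits a, i, j, l, d, b, m, k, c, g, h, f, e — all 13 vertices — so the graph is connected.

Yes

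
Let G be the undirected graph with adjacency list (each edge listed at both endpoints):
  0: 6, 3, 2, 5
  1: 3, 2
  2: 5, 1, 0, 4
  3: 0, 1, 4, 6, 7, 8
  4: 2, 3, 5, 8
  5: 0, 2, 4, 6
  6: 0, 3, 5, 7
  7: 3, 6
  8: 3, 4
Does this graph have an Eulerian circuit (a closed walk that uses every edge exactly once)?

Degrees: 0:4, 1:2, 2:4, 3:6, 4:4, 5:4, 6:4, 7:2, 8:2
All degrees are even and the non-isolated vertices are connected — an Eulerian circuit exists.

Yes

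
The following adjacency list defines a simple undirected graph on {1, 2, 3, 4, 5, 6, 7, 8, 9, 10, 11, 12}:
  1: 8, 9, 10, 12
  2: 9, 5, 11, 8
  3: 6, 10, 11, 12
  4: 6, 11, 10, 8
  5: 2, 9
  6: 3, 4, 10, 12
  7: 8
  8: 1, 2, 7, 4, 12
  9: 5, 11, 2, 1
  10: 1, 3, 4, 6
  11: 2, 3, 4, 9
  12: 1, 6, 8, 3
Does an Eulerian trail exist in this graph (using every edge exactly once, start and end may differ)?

Degrees: 1:4, 2:4, 3:4, 4:4, 5:2, 6:4, 7:1, 8:5, 9:4, 10:4, 11:4, 12:4
Odd-degree vertices: 7, 8 (2 total).
With 2 odd-degree vertices and all edges in one connected piece, an Eulerian trail exists (from 7 to 8).

Yes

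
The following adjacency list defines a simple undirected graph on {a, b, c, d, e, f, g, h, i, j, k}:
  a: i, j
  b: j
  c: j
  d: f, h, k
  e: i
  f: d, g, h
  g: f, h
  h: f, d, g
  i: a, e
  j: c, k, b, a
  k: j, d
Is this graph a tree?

The graph has 11 vertices and 12 edges.
Connected but with 12 > 10 edges, so it has a cycle and is not a tree.

No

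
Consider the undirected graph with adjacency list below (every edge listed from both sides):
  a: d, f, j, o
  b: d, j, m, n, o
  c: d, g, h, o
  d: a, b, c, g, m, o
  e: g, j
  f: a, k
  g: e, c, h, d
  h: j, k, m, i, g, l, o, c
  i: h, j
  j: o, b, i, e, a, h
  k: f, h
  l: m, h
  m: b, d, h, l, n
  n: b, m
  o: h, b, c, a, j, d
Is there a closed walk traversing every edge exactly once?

Degrees: a:4, b:5, c:4, d:6, e:2, f:2, g:4, h:8, i:2, j:6, k:2, l:2, m:5, n:2, o:6
Vertices with odd degree: b, m. An Eulerian circuit requires all degrees even.

No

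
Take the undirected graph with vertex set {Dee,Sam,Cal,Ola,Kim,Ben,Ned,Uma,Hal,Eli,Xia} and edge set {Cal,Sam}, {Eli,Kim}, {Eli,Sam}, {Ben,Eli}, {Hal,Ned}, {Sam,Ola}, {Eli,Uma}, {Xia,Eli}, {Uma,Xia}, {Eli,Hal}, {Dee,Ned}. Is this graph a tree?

|V| = 11, |E| = 11.
Connected but with 11 > 10 edges, so it has a cycle and is not a tree.

No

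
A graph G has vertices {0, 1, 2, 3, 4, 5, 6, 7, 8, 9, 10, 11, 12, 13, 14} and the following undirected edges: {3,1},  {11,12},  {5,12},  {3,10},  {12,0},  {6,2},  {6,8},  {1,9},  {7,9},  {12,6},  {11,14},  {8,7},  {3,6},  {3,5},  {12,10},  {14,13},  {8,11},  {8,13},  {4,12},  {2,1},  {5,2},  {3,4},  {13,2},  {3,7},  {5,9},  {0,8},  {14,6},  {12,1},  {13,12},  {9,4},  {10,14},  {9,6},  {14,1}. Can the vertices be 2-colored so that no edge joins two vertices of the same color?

Partition the vertices as {2, 3, 8, 9, 12, 14} vs {0, 1, 4, 5, 6, 7, 10, 11, 13}. Each listed edge has one endpoint in each part, so the graph is bipartite.

Yes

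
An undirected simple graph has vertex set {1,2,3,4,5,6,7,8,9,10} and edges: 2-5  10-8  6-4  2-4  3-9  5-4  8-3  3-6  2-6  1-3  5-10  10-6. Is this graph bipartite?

No

The cycle 4-2-5-4 has length 3, which is odd, so the graph is not bipartite.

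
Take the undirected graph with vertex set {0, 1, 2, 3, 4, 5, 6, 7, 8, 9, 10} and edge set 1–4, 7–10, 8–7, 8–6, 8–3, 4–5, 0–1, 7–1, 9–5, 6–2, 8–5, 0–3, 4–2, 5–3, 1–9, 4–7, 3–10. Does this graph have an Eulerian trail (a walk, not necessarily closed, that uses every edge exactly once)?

Yes

Degrees: 0:2, 1:4, 2:2, 3:4, 4:4, 5:4, 6:2, 7:4, 8:4, 9:2, 10:2
Odd-degree vertices: none (0 total).
With 0 odd-degree vertices and all edges in one connected piece, an Eulerian trail exists.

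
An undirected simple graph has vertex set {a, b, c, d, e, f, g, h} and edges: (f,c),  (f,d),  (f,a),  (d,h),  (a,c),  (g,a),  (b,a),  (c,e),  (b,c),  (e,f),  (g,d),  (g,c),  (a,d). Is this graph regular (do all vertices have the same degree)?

Degrees: a:5, b:2, c:5, d:4, e:2, f:4, g:3, h:1
Vertex h has degree 1 while a has degree 5, so the graph is not regular.

No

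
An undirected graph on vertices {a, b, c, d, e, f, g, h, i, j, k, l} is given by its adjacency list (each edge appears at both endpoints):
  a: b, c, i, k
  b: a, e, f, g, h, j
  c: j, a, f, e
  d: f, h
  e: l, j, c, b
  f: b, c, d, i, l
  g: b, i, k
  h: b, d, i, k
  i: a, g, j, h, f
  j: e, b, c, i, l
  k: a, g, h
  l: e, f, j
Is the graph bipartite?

No

e-j-l-e is an odd cycle (length 3), and a bipartite graph can contain only even cycles.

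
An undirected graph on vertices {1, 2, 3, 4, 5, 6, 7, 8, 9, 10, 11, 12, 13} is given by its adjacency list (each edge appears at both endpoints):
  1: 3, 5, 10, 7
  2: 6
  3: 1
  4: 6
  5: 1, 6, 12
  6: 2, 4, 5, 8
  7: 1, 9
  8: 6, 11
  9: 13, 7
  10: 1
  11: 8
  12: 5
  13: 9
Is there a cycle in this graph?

No

The graph has 13 vertices, 12 edges, and 1 connected component.
Since 12 = 13 - 1, the graph is a forest and contains no cycle.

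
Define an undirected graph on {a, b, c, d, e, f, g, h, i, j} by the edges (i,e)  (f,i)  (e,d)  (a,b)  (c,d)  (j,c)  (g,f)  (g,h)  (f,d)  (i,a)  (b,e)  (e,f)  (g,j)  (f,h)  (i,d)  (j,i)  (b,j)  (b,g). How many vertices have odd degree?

2

Degrees: a:2, b:4, c:2, d:4, e:4, f:5, g:4, h:2, i:5, j:4
Odd-degree vertices: f, i.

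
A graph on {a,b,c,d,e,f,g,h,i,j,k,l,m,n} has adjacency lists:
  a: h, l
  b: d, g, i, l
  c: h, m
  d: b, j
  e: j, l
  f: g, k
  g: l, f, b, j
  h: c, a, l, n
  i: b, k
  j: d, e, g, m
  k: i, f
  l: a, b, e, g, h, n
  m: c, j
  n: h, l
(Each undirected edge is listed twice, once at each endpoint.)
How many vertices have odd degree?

Degrees: a:2, b:4, c:2, d:2, e:2, f:2, g:4, h:4, i:2, j:4, k:2, l:6, m:2, n:2
Odd-degree vertices: none.

0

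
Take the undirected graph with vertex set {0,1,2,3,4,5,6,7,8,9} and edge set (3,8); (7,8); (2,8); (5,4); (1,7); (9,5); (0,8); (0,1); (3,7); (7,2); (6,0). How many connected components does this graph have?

2

Component: {4, 5, 9}
Component: {0, 1, 2, 3, 6, 7, 8}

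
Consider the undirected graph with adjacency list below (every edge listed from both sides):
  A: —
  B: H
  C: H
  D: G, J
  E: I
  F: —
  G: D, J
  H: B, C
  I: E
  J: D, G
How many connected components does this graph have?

Component: {A}
Component: {F}
Component: {E, I}
Component: {B, C, H}
Component: {D, G, J}

5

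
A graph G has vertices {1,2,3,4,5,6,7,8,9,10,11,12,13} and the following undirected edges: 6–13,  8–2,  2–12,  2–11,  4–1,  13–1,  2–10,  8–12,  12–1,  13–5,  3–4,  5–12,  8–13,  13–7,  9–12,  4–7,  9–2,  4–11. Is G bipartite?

No

8-2-12-8 is an odd cycle (length 3), and a bipartite graph can contain only even cycles.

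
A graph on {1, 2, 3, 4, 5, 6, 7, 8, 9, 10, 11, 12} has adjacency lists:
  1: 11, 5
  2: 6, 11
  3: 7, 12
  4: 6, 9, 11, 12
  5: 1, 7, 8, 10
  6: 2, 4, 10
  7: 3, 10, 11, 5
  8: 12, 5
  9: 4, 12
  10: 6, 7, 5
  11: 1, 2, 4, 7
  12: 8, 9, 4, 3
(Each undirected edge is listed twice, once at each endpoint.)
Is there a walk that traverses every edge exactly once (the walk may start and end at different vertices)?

Yes

Degrees: 1:2, 2:2, 3:2, 4:4, 5:4, 6:3, 7:4, 8:2, 9:2, 10:3, 11:4, 12:4
Odd-degree vertices: 6, 10 (2 total).
With 2 odd-degree vertices and all edges in one connected piece, an Eulerian trail exists (from 6 to 10).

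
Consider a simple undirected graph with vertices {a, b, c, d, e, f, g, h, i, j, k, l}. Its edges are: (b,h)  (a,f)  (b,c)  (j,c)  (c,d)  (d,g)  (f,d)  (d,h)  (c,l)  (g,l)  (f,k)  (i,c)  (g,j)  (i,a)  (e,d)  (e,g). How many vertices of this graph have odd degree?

4

Degrees: a:2, b:2, c:5, d:5, e:2, f:3, g:4, h:2, i:2, j:2, k:1, l:2
Odd-degree vertices: c, d, f, k.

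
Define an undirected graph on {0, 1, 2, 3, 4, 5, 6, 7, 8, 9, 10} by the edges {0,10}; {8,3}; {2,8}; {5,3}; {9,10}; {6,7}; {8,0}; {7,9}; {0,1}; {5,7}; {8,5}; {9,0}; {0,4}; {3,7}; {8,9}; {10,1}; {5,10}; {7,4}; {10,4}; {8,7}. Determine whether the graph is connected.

Yes

A breadth-first search from 0 visits 0, 10, 9, 4, 8, 1, 5, 7, 2, 3, 6 — all 11 vertices — so the graph is connected.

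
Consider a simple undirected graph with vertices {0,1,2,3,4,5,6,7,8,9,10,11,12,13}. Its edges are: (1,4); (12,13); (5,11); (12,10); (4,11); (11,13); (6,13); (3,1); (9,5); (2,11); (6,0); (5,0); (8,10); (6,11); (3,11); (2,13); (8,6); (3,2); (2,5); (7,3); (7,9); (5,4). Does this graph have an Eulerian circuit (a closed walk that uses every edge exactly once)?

Degrees: 0:2, 1:2, 2:4, 3:4, 4:3, 5:5, 6:4, 7:2, 8:2, 9:2, 10:2, 11:6, 12:2, 13:4
4, 5 have odd degree; an Eulerian circuit needs every degree to be even, so none exists.

No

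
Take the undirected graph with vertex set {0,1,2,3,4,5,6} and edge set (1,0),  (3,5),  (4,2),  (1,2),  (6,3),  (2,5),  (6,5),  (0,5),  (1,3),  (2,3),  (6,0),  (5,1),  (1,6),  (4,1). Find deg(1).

Neighbors of 1: 0, 2, 3, 4, 5, 6.

6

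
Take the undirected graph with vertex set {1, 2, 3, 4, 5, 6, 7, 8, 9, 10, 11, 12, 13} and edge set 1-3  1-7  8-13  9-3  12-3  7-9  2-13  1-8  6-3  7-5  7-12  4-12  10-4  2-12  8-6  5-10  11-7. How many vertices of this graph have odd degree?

Degrees: 1:3, 2:2, 3:4, 4:2, 5:2, 6:2, 7:5, 8:3, 9:2, 10:2, 11:1, 12:4, 13:2
Odd-degree vertices: 1, 7, 8, 11.

4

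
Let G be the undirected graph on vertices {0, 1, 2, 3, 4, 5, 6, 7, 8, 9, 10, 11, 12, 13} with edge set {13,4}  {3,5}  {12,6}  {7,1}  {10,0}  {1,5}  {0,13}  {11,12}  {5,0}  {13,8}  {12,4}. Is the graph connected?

Component: {2}
Component: {9}
Component: {0, 1, 3, 4, 5, 6, 7, 8, 10, 11, 12, 13}
There are 3 separate components, so the graph is not connected.

No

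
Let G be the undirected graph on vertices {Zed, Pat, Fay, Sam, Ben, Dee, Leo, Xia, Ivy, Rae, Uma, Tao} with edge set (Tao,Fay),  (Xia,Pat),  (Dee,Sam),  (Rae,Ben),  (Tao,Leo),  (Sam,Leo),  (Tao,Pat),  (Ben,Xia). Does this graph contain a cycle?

No

The graph has 12 vertices, 8 edges, and 4 connected components.
Since 8 = 12 - 4, the graph is a forest and contains no cycle.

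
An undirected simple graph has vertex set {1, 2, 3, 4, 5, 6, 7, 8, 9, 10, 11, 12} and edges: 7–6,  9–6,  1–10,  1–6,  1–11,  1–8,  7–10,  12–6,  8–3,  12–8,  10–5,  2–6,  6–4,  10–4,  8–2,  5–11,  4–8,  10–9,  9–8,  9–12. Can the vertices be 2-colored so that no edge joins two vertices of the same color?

The cycle 6-9-12-6 has length 3, which is odd, so the graph is not bipartite.

No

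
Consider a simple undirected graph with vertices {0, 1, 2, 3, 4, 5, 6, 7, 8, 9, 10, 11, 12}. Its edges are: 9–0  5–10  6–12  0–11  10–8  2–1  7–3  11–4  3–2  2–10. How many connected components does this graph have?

3

Component: {6, 12}
Component: {0, 4, 9, 11}
Component: {1, 2, 3, 5, 7, 8, 10}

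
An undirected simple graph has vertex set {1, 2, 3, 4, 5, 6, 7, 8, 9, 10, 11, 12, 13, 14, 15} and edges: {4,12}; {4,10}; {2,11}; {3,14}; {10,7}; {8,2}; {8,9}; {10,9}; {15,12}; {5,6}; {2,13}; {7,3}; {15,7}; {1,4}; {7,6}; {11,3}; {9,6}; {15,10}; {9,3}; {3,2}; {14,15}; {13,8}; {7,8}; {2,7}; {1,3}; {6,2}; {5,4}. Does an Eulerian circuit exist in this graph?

Yes

Degrees: 1:2, 2:6, 3:6, 4:4, 5:2, 6:4, 7:6, 8:4, 9:4, 10:4, 11:2, 12:2, 13:2, 14:2, 15:4
All degrees are even and the non-isolated vertices are connected — an Eulerian circuit exists.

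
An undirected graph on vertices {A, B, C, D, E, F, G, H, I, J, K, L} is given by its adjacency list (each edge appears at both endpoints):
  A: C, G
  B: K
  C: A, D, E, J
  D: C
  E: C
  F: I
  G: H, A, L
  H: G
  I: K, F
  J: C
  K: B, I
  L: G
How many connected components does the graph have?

Component: {B, F, I, K}
Component: {A, C, D, E, G, H, J, L}

2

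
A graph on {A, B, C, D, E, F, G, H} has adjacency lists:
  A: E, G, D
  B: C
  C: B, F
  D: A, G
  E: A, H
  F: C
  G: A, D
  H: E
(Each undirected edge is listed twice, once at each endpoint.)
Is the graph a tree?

|V| = 8, |E| = 7.
It splits into 2 components, so it cannot be a tree.

No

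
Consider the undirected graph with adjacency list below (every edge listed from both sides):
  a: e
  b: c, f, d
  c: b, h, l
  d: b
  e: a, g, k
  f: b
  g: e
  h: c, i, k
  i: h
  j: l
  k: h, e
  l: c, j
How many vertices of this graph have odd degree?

10

Degrees: a:1, b:3, c:3, d:1, e:3, f:1, g:1, h:3, i:1, j:1, k:2, l:2
Odd-degree vertices: a, b, c, d, e, f, g, h, i, j.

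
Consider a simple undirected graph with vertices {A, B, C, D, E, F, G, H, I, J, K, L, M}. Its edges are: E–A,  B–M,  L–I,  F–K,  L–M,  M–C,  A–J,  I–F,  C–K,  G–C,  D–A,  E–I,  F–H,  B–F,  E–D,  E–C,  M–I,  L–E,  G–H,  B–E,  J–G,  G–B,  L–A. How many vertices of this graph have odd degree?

0

Degrees: A:4, B:4, C:4, D:2, E:6, F:4, G:4, H:2, I:4, J:2, K:2, L:4, M:4
Odd-degree vertices: none.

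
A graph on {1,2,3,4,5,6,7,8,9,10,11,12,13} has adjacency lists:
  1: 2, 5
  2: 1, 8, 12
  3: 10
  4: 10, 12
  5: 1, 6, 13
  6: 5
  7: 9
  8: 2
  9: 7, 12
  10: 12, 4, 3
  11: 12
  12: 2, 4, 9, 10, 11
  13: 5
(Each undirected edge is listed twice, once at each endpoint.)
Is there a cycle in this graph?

The graph has 13 vertices, 13 edges, and 1 connected component.
Since 13 > 13 - 1, a cycle must exist; for instance 12-4-10-12.

Yes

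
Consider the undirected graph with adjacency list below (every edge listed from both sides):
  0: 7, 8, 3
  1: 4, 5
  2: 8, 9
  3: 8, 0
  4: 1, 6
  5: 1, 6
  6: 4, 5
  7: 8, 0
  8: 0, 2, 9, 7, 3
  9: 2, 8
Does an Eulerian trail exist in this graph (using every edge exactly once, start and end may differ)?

Degrees: 0:3, 1:2, 2:2, 3:2, 4:2, 5:2, 6:2, 7:2, 8:5, 9:2
Odd-degree vertices: 0, 8 (2 total).
The edges lie in more than one component, so no single trail can cover them all.

No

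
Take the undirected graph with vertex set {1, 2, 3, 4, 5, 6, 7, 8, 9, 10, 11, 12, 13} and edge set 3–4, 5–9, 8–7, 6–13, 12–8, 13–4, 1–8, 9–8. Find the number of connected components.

Component: {2}
Component: {10}
Component: {11}
Component: {3, 4, 6, 13}
Component: {1, 5, 7, 8, 9, 12}

5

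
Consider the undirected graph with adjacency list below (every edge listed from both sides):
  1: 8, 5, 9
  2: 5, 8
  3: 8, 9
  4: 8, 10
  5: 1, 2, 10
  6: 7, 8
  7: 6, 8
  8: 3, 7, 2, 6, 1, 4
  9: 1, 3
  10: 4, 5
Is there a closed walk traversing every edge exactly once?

No

Degrees: 1:3, 2:2, 3:2, 4:2, 5:3, 6:2, 7:2, 8:6, 9:2, 10:2
Vertices with odd degree: 1, 5. An Eulerian circuit requires all degrees even.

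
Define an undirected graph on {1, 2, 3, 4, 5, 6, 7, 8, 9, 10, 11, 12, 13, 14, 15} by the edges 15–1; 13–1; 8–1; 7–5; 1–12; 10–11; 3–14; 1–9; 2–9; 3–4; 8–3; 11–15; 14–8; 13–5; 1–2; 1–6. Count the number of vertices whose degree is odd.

Degrees: 1:7, 2:2, 3:3, 4:1, 5:2, 6:1, 7:1, 8:3, 9:2, 10:1, 11:2, 12:1, 13:2, 14:2, 15:2
Odd-degree vertices: 1, 3, 4, 6, 7, 8, 10, 12.

8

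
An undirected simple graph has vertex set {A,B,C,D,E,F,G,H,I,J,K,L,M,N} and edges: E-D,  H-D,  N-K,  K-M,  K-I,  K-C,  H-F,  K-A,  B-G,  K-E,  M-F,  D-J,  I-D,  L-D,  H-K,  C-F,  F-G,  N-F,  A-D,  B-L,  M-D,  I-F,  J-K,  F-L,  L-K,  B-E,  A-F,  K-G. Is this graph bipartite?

Yes

Color {B, D, F, K} black and {A, C, E, G, H, I, J, L, M, N} white. No edge joins two same-colored vertices, so the graph is bipartite.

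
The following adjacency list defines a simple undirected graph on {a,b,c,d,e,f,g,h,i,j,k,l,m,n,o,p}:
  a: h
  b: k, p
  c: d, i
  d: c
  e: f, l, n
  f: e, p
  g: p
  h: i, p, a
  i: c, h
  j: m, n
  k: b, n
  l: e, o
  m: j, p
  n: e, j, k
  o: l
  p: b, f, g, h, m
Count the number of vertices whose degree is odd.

8

Degrees: a:1, b:2, c:2, d:1, e:3, f:2, g:1, h:3, i:2, j:2, k:2, l:2, m:2, n:3, o:1, p:5
Odd-degree vertices: a, d, e, g, h, n, o, p.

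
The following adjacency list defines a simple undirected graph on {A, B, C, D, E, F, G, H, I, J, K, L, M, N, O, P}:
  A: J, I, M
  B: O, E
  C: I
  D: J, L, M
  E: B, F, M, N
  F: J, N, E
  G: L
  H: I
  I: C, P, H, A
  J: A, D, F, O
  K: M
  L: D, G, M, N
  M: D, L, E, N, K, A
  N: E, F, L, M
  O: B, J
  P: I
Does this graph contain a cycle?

Yes

The graph has 16 vertices, 22 edges, and 1 connected component.
One cycle is M-L-D-M.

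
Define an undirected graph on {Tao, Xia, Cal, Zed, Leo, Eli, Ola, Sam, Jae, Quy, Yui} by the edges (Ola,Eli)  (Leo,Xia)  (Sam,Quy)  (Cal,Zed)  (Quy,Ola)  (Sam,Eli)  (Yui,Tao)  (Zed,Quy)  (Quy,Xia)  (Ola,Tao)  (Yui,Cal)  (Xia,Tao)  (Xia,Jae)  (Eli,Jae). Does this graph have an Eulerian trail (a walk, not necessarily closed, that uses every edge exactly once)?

No

Degrees: Tao:3, Xia:4, Cal:2, Zed:2, Leo:1, Eli:3, Ola:3, Sam:2, Jae:2, Quy:4, Yui:2
Odd-degree vertices: Tao, Leo, Eli, Ola (4 total).
An Eulerian trail requires 0 or 2 odd-degree vertices; here there are 4.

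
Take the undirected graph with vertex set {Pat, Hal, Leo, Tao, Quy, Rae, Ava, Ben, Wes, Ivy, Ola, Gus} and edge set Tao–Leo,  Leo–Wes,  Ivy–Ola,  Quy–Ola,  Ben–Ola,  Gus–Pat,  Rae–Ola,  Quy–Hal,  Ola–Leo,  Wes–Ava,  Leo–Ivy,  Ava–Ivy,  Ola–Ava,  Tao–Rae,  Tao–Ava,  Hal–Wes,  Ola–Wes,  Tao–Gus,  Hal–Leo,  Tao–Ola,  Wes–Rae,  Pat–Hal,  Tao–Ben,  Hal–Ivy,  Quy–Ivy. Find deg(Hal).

5

Neighbors of Hal: Pat, Leo, Quy, Wes, Ivy.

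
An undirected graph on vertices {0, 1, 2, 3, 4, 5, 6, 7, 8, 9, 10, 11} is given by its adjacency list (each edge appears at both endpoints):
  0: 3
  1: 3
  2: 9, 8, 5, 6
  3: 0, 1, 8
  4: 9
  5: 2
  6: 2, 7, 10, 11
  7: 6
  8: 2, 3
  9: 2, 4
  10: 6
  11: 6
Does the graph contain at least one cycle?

No

|V| = 12, |E| = 11, number of components = 1.
Since 11 = 12 - 1, the graph is a forest and contains no cycle.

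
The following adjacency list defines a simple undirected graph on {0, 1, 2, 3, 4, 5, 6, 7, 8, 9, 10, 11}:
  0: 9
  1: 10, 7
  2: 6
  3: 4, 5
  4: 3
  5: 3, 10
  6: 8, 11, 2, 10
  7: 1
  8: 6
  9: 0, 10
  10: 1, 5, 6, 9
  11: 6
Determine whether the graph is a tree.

|V| = 12, |E| = 11.
Connected and |E| = |V| - 1, which characterizes a tree.

Yes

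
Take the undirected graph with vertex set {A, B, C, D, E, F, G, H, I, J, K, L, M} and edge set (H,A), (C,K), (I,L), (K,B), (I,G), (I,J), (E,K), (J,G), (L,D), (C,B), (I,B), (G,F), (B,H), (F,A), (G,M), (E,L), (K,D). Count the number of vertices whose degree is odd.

2

Degrees: A:2, B:4, C:2, D:2, E:2, F:2, G:4, H:2, I:4, J:2, K:4, L:3, M:1
Odd-degree vertices: L, M.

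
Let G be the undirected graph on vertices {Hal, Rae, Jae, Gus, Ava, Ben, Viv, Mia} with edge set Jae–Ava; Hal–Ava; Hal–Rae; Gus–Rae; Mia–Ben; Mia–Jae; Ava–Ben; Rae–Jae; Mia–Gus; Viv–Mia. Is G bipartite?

Partition the vertices as {Rae, Ava, Mia} vs {Hal, Jae, Gus, Ben, Viv}. Each listed edge has one endpoint in each part, so the graph is bipartite.

Yes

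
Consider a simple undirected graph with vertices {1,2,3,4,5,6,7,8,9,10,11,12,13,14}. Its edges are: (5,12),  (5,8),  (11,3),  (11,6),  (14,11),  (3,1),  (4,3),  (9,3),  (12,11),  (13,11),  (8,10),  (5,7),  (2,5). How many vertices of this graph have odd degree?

10

Degrees: 1:1, 2:1, 3:4, 4:1, 5:4, 6:1, 7:1, 8:2, 9:1, 10:1, 11:5, 12:2, 13:1, 14:1
Odd-degree vertices: 1, 2, 4, 6, 7, 9, 10, 11, 13, 14.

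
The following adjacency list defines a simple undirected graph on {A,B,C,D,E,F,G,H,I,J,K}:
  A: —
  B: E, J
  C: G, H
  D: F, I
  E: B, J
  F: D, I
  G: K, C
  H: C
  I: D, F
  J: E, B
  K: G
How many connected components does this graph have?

Component: {A}
Component: {B, E, J}
Component: {D, F, I}
Component: {C, G, H, K}

4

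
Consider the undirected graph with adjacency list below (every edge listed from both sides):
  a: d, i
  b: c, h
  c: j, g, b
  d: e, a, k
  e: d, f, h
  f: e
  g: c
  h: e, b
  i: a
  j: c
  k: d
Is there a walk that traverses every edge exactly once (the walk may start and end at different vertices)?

No

Degrees: a:2, b:2, c:3, d:3, e:3, f:1, g:1, h:2, i:1, j:1, k:1
Odd-degree vertices: c, d, e, f, g, i, j, k (8 total).
An Eulerian trail requires 0 or 2 odd-degree vertices; here there are 8.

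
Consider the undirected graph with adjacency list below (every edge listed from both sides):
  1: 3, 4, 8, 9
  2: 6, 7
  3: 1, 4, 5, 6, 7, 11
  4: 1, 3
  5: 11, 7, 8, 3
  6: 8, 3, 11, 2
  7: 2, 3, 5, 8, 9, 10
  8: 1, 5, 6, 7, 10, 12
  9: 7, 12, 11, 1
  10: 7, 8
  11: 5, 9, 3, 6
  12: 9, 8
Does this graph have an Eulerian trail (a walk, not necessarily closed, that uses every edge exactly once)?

Yes

Degrees: 1:4, 2:2, 3:6, 4:2, 5:4, 6:4, 7:6, 8:6, 9:4, 10:2, 11:4, 12:2
Odd-degree vertices: none (0 total).
With 0 odd-degree vertices and all edges in one connected piece, an Eulerian trail exists.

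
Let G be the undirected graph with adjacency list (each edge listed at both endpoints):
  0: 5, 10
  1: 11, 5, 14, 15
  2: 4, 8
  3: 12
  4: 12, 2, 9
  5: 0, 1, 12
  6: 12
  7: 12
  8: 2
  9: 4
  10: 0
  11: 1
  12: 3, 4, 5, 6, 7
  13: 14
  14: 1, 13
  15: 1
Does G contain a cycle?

No

The graph has 16 vertices, 15 edges, and 1 connected component.
A forest on 16 vertices with 1 component has exactly 15 edges, which matches — so no cycle.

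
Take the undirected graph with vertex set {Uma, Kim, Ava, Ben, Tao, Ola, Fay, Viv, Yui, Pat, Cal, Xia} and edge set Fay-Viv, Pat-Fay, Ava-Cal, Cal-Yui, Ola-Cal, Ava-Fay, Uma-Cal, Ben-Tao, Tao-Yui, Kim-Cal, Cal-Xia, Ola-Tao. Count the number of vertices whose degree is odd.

Degrees: Uma:1, Kim:1, Ava:2, Ben:1, Tao:3, Ola:2, Fay:3, Viv:1, Yui:2, Pat:1, Cal:6, Xia:1
Odd-degree vertices: Uma, Kim, Ben, Tao, Fay, Viv, Pat, Xia.

8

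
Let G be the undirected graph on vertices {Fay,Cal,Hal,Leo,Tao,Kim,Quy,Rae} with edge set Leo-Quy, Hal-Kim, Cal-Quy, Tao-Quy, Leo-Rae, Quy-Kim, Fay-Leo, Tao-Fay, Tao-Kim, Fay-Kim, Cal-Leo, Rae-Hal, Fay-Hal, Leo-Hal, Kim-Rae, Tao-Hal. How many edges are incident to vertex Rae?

3

Neighbors of Rae: Hal, Leo, Kim.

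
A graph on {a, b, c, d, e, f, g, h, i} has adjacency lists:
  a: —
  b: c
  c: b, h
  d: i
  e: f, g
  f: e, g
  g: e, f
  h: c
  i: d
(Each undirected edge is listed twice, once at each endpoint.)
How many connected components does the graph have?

Component: {a}
Component: {d, i}
Component: {b, c, h}
Component: {e, f, g}

4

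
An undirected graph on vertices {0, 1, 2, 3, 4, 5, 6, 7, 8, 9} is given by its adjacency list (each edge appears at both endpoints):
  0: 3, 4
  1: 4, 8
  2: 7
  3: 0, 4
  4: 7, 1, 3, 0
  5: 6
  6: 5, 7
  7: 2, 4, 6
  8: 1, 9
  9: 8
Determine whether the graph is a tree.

No

|V| = 10, |E| = 10.
A tree on 10 vertices has exactly 9 edges; this graph has 10, so it contains a cycle and is not a tree.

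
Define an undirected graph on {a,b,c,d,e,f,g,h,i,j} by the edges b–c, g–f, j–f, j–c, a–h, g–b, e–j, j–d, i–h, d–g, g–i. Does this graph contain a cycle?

The graph has 10 vertices, 11 edges, and 1 connected component.
Since 11 > 10 - 1, a cycle must exist; for instance g-b-c-j-d-g.

Yes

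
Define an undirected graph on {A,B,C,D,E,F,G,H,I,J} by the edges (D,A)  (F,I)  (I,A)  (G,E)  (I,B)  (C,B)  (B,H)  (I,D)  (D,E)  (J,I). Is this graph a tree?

The graph has 10 vertices and 10 edges.
Connected but with 10 > 9 edges, so it has a cycle and is not a tree.

No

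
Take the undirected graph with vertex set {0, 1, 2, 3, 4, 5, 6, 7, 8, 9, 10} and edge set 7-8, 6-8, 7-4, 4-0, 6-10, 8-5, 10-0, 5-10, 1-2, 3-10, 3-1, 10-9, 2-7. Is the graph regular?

No

Degrees: 0:2, 1:2, 2:2, 3:2, 4:2, 5:2, 6:2, 7:3, 8:3, 9:1, 10:5
Degrees are not all equal (e.g. deg(9)=1 but deg(10)=5); not regular.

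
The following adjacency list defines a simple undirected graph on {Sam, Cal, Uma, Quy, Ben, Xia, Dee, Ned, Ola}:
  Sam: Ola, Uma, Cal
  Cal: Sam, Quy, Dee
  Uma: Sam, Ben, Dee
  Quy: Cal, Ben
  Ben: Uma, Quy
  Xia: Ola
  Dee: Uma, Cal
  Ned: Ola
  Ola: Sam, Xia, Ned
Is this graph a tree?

|V| = 9, |E| = 10.
A tree on 9 vertices has exactly 8 edges; this graph has 10, so it contains a cycle and is not a tree.

No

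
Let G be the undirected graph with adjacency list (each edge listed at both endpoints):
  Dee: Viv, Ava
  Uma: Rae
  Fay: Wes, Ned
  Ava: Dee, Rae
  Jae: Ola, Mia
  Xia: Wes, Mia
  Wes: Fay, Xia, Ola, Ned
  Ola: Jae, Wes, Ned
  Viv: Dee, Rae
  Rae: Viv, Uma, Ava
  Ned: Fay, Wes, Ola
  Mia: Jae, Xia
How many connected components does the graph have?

Component: {Dee, Uma, Ava, Viv, Rae}
Component: {Fay, Jae, Xia, Wes, Ola, Ned, Mia}

2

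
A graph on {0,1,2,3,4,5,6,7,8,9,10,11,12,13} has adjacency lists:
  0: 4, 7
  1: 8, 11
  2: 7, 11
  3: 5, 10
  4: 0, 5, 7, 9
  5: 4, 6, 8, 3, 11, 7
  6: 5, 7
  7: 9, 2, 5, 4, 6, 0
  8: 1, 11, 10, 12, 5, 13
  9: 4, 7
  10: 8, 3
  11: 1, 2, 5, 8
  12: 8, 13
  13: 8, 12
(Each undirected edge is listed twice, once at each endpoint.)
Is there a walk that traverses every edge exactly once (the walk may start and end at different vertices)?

Degrees: 0:2, 1:2, 2:2, 3:2, 4:4, 5:6, 6:2, 7:6, 8:6, 9:2, 10:2, 11:4, 12:2, 13:2
Odd-degree vertices: none (0 total).
With 0 odd-degree vertices and all edges in one connected piece, an Eulerian trail exists.

Yes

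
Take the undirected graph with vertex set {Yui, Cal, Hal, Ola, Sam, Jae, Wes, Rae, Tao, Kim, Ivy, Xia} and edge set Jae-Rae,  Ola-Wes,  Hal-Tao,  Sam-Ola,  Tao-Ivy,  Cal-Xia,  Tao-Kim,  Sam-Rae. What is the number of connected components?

Component: {Yui}
Component: {Cal, Xia}
Component: {Hal, Tao, Kim, Ivy}
Component: {Ola, Sam, Jae, Wes, Rae}

4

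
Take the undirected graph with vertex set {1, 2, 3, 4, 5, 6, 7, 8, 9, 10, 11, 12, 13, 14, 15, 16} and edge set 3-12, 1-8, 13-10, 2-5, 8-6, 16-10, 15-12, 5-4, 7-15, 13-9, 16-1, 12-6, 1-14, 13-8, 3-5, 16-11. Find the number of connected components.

1

Component: {1, 2, 3, 4, 5, 6, 7, 8, 9, 10, 11, 12, 13, 14, 15, 16}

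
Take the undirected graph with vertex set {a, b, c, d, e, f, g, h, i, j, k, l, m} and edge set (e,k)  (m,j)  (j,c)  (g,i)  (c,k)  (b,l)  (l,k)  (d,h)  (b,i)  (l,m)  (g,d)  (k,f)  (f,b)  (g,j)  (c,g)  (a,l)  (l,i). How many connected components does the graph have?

Component: {a, b, c, d, e, f, g, h, i, j, k, l, m}

1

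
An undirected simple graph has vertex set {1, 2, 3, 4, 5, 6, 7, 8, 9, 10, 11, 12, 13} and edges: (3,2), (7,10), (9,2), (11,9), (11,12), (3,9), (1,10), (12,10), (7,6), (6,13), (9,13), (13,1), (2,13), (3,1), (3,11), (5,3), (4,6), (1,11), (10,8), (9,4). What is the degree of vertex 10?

Neighbors of 10: 1, 7, 8, 12.

4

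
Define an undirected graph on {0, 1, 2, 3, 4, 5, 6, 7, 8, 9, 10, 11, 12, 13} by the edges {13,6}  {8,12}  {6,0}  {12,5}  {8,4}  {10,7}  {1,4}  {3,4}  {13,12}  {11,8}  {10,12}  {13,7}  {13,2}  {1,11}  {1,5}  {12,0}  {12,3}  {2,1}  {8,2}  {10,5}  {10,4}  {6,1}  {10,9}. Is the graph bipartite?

12-10-5-12 is an odd cycle (length 3), and a bipartite graph can contain only even cycles.

No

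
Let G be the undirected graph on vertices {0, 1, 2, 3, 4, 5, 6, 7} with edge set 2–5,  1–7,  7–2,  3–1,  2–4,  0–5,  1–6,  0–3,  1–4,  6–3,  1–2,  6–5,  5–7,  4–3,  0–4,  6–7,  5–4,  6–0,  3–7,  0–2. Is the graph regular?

Degrees: 0:5, 1:5, 2:5, 3:5, 4:5, 5:5, 6:5, 7:5
All degrees equal 5; the graph is regular.

Yes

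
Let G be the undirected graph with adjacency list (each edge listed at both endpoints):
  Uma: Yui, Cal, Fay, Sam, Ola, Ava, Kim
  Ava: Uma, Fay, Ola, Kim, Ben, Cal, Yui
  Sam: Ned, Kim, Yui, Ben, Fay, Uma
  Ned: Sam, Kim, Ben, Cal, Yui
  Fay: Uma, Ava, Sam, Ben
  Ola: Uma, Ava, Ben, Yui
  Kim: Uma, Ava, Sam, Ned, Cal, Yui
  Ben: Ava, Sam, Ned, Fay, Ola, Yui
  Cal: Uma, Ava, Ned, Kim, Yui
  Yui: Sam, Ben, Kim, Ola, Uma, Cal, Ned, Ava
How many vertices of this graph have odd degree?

Degrees: Uma:7, Ava:7, Sam:6, Ned:5, Fay:4, Ola:4, Kim:6, Ben:6, Cal:5, Yui:8
Odd-degree vertices: Uma, Ava, Ned, Cal.

4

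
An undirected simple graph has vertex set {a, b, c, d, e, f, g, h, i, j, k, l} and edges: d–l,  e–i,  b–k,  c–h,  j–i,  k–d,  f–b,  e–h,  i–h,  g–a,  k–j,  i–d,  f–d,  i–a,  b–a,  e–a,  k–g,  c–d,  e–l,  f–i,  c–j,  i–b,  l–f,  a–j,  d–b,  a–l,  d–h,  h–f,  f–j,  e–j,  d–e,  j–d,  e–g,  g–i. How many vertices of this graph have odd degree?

6

Degrees: a:6, b:5, c:3, d:9, e:7, f:6, g:4, h:5, i:8, j:7, k:4, l:4
Odd-degree vertices: b, c, d, e, h, j.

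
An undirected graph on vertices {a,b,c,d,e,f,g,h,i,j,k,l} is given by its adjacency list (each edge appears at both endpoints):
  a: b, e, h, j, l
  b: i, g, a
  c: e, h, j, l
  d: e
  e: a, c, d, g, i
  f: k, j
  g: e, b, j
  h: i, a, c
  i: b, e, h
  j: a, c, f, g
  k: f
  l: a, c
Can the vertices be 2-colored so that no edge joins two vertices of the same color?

A valid 2-coloring puts {b, e, h, j, k, l} on one side and {a, c, d, f, g, i} on the other; every edge crosses between the two sides.

Yes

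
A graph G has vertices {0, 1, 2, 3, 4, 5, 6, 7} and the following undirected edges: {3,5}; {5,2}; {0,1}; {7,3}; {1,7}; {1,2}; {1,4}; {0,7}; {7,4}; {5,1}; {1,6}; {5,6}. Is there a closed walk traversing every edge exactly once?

Yes

Degrees: 0:2, 1:6, 2:2, 3:2, 4:2, 5:4, 6:2, 7:4
Every vertex has even degree and the edges form a single connected piece, so an Eulerian circuit exists.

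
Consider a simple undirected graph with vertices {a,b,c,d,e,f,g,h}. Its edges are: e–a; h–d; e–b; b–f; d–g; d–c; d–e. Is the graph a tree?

Yes

The graph has 8 vertices and 7 edges.
It is connected with exactly 7 edges, hence acyclic — it is a tree.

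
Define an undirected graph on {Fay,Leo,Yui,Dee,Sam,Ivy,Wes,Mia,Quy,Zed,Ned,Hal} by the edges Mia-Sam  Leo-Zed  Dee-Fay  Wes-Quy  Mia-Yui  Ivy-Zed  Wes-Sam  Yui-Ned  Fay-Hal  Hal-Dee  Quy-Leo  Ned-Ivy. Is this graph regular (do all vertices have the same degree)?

Yes

Degrees: Fay:2, Leo:2, Yui:2, Dee:2, Sam:2, Ivy:2, Wes:2, Mia:2, Quy:2, Zed:2, Ned:2, Hal:2
All degrees equal 2; the graph is regular.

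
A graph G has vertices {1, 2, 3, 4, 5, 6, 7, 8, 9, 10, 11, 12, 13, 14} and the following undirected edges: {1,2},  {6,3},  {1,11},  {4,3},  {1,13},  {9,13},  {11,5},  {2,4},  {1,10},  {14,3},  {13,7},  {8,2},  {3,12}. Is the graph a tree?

Yes

|V| = 14, |E| = 13.
It is connected with exactly 13 edges, hence acyclic — it is a tree.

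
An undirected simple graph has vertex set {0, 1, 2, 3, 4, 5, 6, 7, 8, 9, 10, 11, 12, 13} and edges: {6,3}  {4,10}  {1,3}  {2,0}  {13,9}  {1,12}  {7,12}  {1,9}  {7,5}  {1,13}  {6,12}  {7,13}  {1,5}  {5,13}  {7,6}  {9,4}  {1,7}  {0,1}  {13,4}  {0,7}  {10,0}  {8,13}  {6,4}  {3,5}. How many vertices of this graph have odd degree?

Degrees: 0:4, 1:7, 2:1, 3:3, 4:4, 5:4, 6:4, 7:6, 8:1, 9:3, 10:2, 11:0, 12:3, 13:6
Odd-degree vertices: 1, 2, 3, 8, 9, 12.

6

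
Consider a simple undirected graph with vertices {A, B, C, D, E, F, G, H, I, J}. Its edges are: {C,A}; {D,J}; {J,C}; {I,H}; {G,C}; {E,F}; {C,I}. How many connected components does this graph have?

Component: {B}
Component: {E, F}
Component: {A, C, D, G, H, I, J}

3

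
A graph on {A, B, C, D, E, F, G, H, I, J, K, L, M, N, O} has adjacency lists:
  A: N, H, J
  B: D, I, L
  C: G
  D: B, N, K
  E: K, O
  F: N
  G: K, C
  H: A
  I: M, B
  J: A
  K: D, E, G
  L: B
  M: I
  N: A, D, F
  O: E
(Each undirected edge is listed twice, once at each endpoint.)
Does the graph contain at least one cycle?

No

|V| = 15, |E| = 14, number of components = 1.
Since 14 = 15 - 1, the graph is a forest and contains no cycle.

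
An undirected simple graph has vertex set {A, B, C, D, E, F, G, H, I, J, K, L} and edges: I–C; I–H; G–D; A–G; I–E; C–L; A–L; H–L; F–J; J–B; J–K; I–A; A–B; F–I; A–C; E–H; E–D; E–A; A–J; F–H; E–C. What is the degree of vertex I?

5

Neighbors of I: A, C, E, F, H.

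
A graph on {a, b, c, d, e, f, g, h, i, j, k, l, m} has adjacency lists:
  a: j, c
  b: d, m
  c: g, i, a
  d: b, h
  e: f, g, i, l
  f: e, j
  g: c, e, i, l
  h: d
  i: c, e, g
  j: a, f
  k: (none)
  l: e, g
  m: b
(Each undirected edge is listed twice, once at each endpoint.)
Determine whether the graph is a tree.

|V| = 13, |E| = 14.
It splits into 3 components, so it cannot be a tree.

No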